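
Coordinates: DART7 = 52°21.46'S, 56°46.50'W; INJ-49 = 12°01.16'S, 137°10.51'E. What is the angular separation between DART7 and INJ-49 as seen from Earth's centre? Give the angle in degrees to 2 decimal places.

DART7: φ = -52.35767°, λ = -56.77500°
INJ-49: φ = -12.01933°, λ = +137.17517°
Δφ = 40.3383°,  Δλ = -166.0498°
a = sin²(Δφ/2) + cos φ₁ cos φ₂ sin²(Δλ/2) = 0.707415
c = 2·arcsin(√a) = 1.998552 rad = 114.5086°

114.51°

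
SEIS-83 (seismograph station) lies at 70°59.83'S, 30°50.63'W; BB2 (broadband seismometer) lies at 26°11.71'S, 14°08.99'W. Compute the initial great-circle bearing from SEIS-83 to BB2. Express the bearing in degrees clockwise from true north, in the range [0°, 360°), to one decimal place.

SEIS-83: φ = -70.99717°, λ = -30.84383°
BB2: φ = -26.19517°, λ = -14.14983°
Δλ = 16.6940°
y = sin Δλ · cos φ₂ = 0.257757
x = cos φ₁ sin φ₂ − sin φ₁ cos φ₂ cos Δλ = 0.668901
θ = atan2(y, x) = 21.0739° → 21.0739° (mod 360°)

21.1°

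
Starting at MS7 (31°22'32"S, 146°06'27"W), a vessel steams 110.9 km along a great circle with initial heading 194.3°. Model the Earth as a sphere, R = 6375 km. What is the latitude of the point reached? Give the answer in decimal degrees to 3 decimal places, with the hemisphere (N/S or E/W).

32.341°S

MS7: φ = -31.37556°, λ = -146.10750°
δ = d/R = 110.9/6375 = 0.017396 rad
φ₂ = arcsin(sin φ₁ cos δ + cos φ₁ sin δ cos θ)
   = arcsin(-0.52065·0.99985 + 0.85377·0.01740·-0.96902) = -32.34107°
λ₂ = λ₁ + atan2(sin θ sin δ cos φ₁, cos δ − sin φ₁ sin φ₂) = -146.39888°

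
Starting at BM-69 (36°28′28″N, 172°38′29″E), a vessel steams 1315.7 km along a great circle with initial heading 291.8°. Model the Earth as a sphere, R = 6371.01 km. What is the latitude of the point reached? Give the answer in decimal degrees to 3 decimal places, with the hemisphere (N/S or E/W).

BM-69: φ = +36.47444°, λ = +172.64139°
δ = d/R = 1315.7/6371.01 = 0.206514 rad
φ₂ = arcsin(sin φ₁ cos δ + cos φ₁ sin δ cos θ)
   = arcsin(0.59446·0.97875 + 0.80412·0.20505·0.37137) = 40.02079°
λ₂ = λ₁ + atan2(sin θ sin δ cos φ₁, cos δ − sin φ₁ sin φ₂) = 158.24638°

40.021°N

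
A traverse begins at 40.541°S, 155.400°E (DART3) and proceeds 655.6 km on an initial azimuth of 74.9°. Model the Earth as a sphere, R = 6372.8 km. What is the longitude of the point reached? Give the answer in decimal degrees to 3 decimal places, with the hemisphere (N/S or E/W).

162.706°E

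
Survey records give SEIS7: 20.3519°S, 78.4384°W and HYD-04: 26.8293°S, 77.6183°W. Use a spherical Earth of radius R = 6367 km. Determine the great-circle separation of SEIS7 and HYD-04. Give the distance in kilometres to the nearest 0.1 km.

724.6 km

Δφ = -6.4774°,  Δλ = 0.8201°
a = sin²(Δφ/2) + cos φ₁ cos φ₂ sin²(Δλ/2) = 0.003235
c = 2·arcsin(√a) = 0.113809 rad = 6.5208°
d = R·c = 6367 × 0.113809 = 724.6 km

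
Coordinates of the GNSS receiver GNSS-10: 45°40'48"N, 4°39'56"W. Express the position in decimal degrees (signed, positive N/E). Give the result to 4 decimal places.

+45.6800°, -4.6656°

lat: 45.6800° N → +45.6800°
lon: 4.6656° W → -4.6656°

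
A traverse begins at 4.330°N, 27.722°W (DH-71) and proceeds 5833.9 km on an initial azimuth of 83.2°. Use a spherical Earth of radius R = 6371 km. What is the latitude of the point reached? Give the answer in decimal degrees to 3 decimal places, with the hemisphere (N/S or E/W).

δ = d/R = 5833.9/6371 = 0.915696 rad
φ₂ = arcsin(sin φ₁ cos δ + cos φ₁ sin δ cos θ)
   = arcsin(0.07550·0.60924 + 0.99715·0.79299·0.11840) = 8.02602°
λ₂ = λ₁ + atan2(sin θ sin δ cos φ₁, cos δ − sin φ₁ sin φ₂) = 24.95194°

8.026°N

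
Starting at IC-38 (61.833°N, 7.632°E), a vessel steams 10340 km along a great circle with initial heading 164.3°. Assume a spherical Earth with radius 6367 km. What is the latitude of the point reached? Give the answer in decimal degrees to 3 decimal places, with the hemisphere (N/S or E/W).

30.044°S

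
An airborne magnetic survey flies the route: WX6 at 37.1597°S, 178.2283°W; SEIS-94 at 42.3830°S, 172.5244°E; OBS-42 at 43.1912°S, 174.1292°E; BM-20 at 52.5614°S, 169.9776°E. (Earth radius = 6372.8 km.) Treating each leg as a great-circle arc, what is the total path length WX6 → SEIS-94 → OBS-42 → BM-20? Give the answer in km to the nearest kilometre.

2226 km

WX6→SEIS-94: c = 0.153794 rad, d = 980.10 km
SEIS-94→OBS-42: c = 0.024929 rad, d = 158.87 km
OBS-42→BM-20: c = 0.170536 rad, d = 1086.79 km
Total = 980.10 + 158.87 + 1086.79 = 2225.76 km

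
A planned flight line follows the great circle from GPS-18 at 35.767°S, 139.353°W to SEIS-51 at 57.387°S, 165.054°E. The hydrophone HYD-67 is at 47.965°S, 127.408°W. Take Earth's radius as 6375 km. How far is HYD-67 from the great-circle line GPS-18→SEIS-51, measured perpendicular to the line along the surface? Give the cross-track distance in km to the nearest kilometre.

δ₁₃ = central angle GPS-18→HYD-67 = 0.262828 rad  (haversine)
θ₁₃ = bearing GPS-18→HYD-67 = 147.764°,  θ₁₂ = bearing GPS-18→SEIS-51 = 221.339°
dₓₜ = R·arcsin(sin δ₁₃ · sin(θ₁₃ − θ₁₂)) = 6375·arcsin(0.25981·sin(-73.575°)) = -1605.634 km
|dₓₜ| = 1605.634 km

1606 km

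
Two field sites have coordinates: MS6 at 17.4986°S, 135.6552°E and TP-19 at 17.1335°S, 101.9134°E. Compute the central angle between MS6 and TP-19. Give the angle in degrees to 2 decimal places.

32.17°

Δφ = 0.3651°,  Δλ = -33.7418°
a = sin²(Δφ/2) + cos φ₁ cos φ₂ sin²(Δλ/2) = 0.076773
c = 2·arcsin(√a) = 0.561507 rad = 32.1720°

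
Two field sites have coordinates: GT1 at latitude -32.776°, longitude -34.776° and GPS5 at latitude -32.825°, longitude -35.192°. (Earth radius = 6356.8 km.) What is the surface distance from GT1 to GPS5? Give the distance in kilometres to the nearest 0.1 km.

39.2 km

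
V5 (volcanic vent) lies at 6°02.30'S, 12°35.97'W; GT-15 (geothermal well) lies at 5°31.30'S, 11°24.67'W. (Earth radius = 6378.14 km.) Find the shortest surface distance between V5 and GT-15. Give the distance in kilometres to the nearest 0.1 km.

143.6 km

V5: φ = -6.03833°, λ = -12.59950°
GT-15: φ = -5.52167°, λ = -11.41117°
Δφ = 0.5167°,  Δλ = 1.1883°
a = sin²(Δφ/2) + cos φ₁ cos φ₂ sin²(Δλ/2) = 0.000127
c = 2·arcsin(√a) = 0.022519 rad = 1.2903°
d = R·c = 6378.14 × 0.022519 = 143.6 km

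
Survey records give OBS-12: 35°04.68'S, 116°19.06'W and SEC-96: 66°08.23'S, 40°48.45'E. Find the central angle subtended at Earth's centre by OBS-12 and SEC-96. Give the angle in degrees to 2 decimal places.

77.26°

OBS-12: φ = -35.07800°, λ = -116.31767°
SEC-96: φ = -66.13717°, λ = +40.80750°
Δφ = -31.0592°,  Δλ = 157.1252°
a = sin²(Δφ/2) + cos φ₁ cos φ₂ sin²(Δλ/2) = 0.389735
c = 2·arcsin(√a) = 1.348438 rad = 77.2598°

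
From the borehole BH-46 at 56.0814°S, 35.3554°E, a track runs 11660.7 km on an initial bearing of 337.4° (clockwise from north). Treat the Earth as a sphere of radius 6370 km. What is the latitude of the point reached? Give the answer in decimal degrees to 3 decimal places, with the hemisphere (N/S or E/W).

45.319°N

δ = d/R = 11660.7/6370 = 1.830565 rad
φ₂ = arcsin(sin φ₁ cos δ + cos φ₁ sin δ cos θ)
   = arcsin(-0.82983·-0.25686 + 0.55801·0.96645·0.92321) = 45.31867°
λ₂ = λ₁ + atan2(sin θ sin δ cos φ₁, cos δ − sin φ₁ sin φ₂) = 3.47232°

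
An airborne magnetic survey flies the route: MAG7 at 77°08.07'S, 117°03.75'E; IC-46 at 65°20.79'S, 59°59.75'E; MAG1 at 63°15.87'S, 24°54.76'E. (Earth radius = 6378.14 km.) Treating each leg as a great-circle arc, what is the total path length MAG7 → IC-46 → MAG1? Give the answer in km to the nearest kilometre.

3971 km

MAG7: φ = -77.13450°, λ = +117.06250°
IC-46: φ = -65.34650°, λ = +59.99583°
MAG1: φ = -63.26450°, λ = +24.91267°
MAG7→IC-46: c = 0.358210 rad, d = 2284.71 km
IC-46→MAG1: c = 0.264412 rad, d = 1686.45 km
Total = 2284.71 + 1686.45 = 3971.17 km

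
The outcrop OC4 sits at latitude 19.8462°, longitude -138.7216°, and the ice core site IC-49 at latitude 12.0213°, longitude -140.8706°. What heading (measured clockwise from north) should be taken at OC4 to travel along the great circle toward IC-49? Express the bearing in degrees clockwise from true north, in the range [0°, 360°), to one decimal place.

Δλ = -2.1490°
y = sin Δλ · cos φ₂ = -0.036676
x = cos φ₁ sin φ₂ − sin φ₁ cos φ₂ cos Δλ = -0.135913
θ = atan2(y, x) = -164.8984° → 195.1016° (mod 360°)

195.1°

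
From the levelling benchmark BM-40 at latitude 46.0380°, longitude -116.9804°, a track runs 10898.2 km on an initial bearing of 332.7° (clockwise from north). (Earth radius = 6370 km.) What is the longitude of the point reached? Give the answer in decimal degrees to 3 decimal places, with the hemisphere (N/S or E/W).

δ = d/R = 10898.2/6370 = 1.710863 rad
φ₂ = arcsin(sin φ₁ cos δ + cos φ₁ sin δ cos θ)
   = arcsin(0.71980·-0.13961 + 0.69418·0.99021·0.88862) = 30.68576°
λ₂ = λ₁ + atan2(sin θ sin δ cos φ₁, cos δ − sin φ₁ sin φ₂) = 94.89699°

94.897°E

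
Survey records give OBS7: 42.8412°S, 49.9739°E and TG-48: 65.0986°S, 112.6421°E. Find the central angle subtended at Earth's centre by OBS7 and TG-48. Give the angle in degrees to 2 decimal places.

Δφ = -22.2574°,  Δλ = 62.6682°
a = sin²(Δφ/2) + cos φ₁ cos φ₂ sin²(Δλ/2) = 0.120746
c = 2·arcsin(√a) = 0.709774 rad = 40.6671°

40.67°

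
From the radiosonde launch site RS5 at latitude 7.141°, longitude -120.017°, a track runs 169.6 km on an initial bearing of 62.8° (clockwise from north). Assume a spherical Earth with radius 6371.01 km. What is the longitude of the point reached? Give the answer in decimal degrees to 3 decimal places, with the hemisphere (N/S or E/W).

118.648°W

δ = d/R = 169.6/6371.01 = 0.026621 rad
φ₂ = arcsin(sin φ₁ cos δ + cos φ₁ sin δ cos θ)
   = arcsin(0.12431·0.99965 + 0.99224·0.02662·0.45710) = 7.83611°
λ₂ = λ₁ + atan2(sin θ sin δ cos φ₁, cos δ − sin φ₁ sin φ₂) = -118.64766°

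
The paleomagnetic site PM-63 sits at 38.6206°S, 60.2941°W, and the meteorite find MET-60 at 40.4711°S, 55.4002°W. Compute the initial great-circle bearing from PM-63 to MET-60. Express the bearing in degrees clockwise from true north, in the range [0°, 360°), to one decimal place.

Δλ = 4.8939°
y = sin Δλ · cos φ₂ = 0.064899
x = cos φ₁ sin φ₂ − sin φ₁ cos φ₂ cos Δλ = -0.034023
θ = atan2(y, x) = 117.6654° → 117.6654° (mod 360°)

117.7°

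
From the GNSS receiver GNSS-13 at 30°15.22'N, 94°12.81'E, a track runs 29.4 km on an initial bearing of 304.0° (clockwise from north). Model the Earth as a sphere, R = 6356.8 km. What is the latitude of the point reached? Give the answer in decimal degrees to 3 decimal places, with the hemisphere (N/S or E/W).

30.402°N

GNSS-13: φ = +30.25367°, λ = +94.21350°
δ = d/R = 29.4/6356.8 = 0.004625 rad
φ₂ = arcsin(sin φ₁ cos δ + cos φ₁ sin δ cos θ)
   = arcsin(0.50383·0.99999 + 0.86380·0.00462·0.55919) = 30.40160°
λ₂ = λ₁ + atan2(sin θ sin δ cos φ₁, cos δ − sin φ₁ sin φ₂) = 93.95879°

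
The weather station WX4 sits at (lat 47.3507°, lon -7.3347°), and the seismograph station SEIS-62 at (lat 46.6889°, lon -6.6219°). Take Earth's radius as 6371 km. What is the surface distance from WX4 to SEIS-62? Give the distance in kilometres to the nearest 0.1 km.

Δφ = -0.6618°,  Δλ = 0.7128°
a = sin²(Δφ/2) + cos φ₁ cos φ₂ sin²(Δλ/2) = 0.000051
c = 2·arcsin(√a) = 0.014330 rad = 0.8210°
d = R·c = 6371 × 0.014330 = 91.3 km

91.3 km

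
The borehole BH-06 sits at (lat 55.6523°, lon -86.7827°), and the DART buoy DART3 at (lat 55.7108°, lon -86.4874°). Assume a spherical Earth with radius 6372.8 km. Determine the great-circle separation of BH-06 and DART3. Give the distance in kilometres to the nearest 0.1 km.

Δφ = 0.0585°,  Δλ = 0.2953°
a = sin²(Δφ/2) + cos φ₁ cos φ₂ sin²(Δλ/2) = 0.000002
c = 2·arcsin(√a) = 0.003080 rad = 0.1765°
d = R·c = 6372.8 × 0.003080 = 19.6 km

19.6 km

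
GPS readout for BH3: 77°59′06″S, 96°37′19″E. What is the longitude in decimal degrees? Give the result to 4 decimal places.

96.6219°E

96° + 37′/60 + 19″/3600 = 96 + 0.61667 + 0.00528 = 96.6219°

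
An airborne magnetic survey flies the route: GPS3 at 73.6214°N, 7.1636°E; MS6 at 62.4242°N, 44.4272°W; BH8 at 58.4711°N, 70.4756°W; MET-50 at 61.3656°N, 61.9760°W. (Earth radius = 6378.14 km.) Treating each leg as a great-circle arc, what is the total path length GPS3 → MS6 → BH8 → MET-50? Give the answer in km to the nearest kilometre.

4431 km

GPS3→MS6: c = 0.372206 rad, d = 2373.99 km
MS6→BH8: c = 0.232768 rad, d = 1484.63 km
BH8→MET-50: c = 0.089787 rad, d = 572.67 km
Total = 2373.99 + 1484.63 + 572.67 = 4431.28 km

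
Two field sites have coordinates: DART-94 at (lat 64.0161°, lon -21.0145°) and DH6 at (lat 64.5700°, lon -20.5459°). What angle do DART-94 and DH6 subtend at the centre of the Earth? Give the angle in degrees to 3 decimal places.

Δφ = 0.5539°,  Δλ = 0.4686°
a = sin²(Δφ/2) + cos φ₁ cos φ₂ sin²(Δλ/2) = 0.000027
c = 2·arcsin(√a) = 0.010298 rad = 0.5900°

0.590°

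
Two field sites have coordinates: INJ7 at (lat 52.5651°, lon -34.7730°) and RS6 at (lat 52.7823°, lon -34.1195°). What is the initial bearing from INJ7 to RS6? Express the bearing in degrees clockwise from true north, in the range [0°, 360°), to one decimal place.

61.0°

Δλ = 0.6535°
y = sin Δλ · cos φ₂ = 0.006899
x = cos φ₁ sin φ₂ − sin φ₁ cos φ₂ cos Δλ = 0.003822
θ = atan2(y, x) = 61.0117° → 61.0117° (mod 360°)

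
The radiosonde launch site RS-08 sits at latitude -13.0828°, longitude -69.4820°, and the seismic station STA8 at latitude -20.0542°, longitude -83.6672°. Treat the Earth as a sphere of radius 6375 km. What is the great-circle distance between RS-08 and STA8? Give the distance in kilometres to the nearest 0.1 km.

1698.7 km

Δφ = -6.9714°,  Δλ = -14.1852°
a = sin²(Δφ/2) + cos φ₁ cos φ₂ sin²(Δλ/2) = 0.017646
c = 2·arcsin(√a) = 0.266465 rad = 15.2673°
d = R·c = 6375 × 0.266465 = 1698.7 km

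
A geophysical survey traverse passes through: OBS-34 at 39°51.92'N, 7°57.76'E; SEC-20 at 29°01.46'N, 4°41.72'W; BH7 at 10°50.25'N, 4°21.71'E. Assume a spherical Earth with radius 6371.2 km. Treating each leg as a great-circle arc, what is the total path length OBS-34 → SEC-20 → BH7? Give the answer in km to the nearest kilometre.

3901 km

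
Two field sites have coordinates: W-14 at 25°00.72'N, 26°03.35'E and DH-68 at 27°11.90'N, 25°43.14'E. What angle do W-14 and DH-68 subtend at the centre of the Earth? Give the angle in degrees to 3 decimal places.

W-14: φ = +25.01200°, λ = +26.05583°
DH-68: φ = +27.19833°, λ = +25.71900°
Δφ = 2.1863°,  Δλ = -0.3368°
a = sin²(Δφ/2) + cos φ₁ cos φ₂ sin²(Δλ/2) = 0.000371
c = 2·arcsin(√a) = 0.038522 rad = 2.2072°

2.207°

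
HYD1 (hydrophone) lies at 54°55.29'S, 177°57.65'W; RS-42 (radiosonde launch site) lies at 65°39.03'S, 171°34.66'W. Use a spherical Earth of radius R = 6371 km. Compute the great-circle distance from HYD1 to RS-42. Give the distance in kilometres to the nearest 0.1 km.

HYD1: φ = -54.92150°, λ = -177.96083°
RS-42: φ = -65.65050°, λ = -171.57767°
Δφ = -10.7290°,  Δλ = 6.3832°
a = sin²(Δφ/2) + cos φ₁ cos φ₂ sin²(Δλ/2) = 0.009475
c = 2·arcsin(√a) = 0.194989 rad = 11.1721°
d = R·c = 6371 × 0.194989 = 1242.3 km

1242.3 km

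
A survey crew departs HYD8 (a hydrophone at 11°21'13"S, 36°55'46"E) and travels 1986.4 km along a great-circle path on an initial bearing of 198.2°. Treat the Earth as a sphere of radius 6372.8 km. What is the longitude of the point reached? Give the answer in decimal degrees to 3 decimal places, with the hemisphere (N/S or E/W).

HYD8: φ = -11.35361°, λ = +36.92944°
δ = d/R = 1986.4/6372.8 = 0.311700 rad
φ₂ = arcsin(sin φ₁ cos δ + cos φ₁ sin δ cos θ)
   = arcsin(-0.19686·0.95181 + 0.98043·0.30668·-0.94997) = -28.22991°
λ₂ = λ₁ + atan2(sin θ sin δ cos φ₁, cos δ − sin φ₁ sin φ₂) = 30.68808°

30.688°E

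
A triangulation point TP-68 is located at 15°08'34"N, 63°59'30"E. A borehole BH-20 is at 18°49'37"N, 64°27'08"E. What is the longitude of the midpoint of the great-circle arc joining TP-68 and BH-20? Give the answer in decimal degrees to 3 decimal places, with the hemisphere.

64.220°E

TP-68: φ = +15.14278°, λ = +63.99167°
BH-20: φ = +18.82694°, λ = +64.45222°
Bx = cos φ₂ cos Δλ = 0.946467,  By = cos φ₂ sin Δλ = 0.007608
φₘ = atan2(sin φ₁ + sin φ₂, √((cos φ₁ + Bx)² + By²)) = 16.98499°
λₘ = λ₁ + atan2(By, cos φ₁ + Bx) = 64.21968°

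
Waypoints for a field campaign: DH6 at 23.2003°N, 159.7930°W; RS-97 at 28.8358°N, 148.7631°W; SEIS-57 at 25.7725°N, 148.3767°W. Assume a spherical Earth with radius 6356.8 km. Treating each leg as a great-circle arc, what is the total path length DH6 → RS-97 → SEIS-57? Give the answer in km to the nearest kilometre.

1606 km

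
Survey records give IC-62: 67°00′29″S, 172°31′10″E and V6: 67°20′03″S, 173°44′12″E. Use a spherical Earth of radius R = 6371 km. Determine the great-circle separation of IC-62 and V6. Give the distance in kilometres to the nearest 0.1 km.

IC-62: φ = -67.00806°, λ = +172.51944°
V6: φ = -67.33417°, λ = +173.73667°
Δφ = -0.3261°,  Δλ = 1.2172°
a = sin²(Δφ/2) + cos φ₁ cos φ₂ sin²(Δλ/2) = 0.000025
c = 2·arcsin(√a) = 0.010016 rad = 0.5739°
d = R·c = 6371 × 0.010016 = 63.8 km

63.8 km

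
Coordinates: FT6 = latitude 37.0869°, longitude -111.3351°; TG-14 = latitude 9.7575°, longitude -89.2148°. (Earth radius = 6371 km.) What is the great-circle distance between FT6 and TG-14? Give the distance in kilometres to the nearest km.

Δφ = -27.3294°,  Δλ = 22.1203°
a = sin²(Δφ/2) + cos φ₁ cos φ₂ sin²(Δλ/2) = 0.084742
c = 2·arcsin(√a) = 0.590765 rad = 33.8483°
d = R·c = 6371 × 0.590765 = 3763.8 km

3764 km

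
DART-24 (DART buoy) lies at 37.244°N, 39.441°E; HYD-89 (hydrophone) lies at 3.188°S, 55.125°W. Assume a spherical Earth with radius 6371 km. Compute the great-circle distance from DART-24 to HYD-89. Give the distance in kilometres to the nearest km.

Δφ = -40.4320°,  Δλ = -94.5660°
a = sin²(Δφ/2) + cos φ₁ cos φ₂ sin²(Δλ/2) = 0.548466
c = 2·arcsin(√a) = 1.667881 rad = 95.5625°
d = R·c = 6371 × 1.667881 = 10626.1 km

10626 km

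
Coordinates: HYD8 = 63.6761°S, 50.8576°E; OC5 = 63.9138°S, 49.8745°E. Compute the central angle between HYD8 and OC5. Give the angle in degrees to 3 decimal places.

0.495°

Δφ = -0.2377°,  Δλ = -0.9831°
a = sin²(Δφ/2) + cos φ₁ cos φ₂ sin²(Δλ/2) = 0.000019
c = 2·arcsin(√a) = 0.008638 rad = 0.4949°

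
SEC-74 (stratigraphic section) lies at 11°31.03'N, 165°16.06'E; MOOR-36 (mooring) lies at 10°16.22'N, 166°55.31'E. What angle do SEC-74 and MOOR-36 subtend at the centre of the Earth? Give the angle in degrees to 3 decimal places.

2.048°

SEC-74: φ = +11.51717°, λ = +165.26767°
MOOR-36: φ = +10.27033°, λ = +166.92183°
Δφ = -1.2468°,  Δλ = 1.6542°
a = sin²(Δφ/2) + cos φ₁ cos φ₂ sin²(Δλ/2) = 0.000319
c = 2·arcsin(√a) = 0.035739 rad = 2.0477°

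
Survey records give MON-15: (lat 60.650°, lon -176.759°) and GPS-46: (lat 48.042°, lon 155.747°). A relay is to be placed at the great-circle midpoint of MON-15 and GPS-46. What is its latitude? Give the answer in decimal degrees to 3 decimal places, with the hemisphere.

Bx = cos φ₂ cos Δλ = 0.593075,  By = cos φ₂ sin Δλ = -0.308656
φₘ = atan2(sin φ₁ + sin φ₂, √((cos φ₁ + Bx)² + By²)) = 55.11188°
λₘ = λ₁ + atan2(By, cos φ₁ + Bx) = 167.33642°

55.112°N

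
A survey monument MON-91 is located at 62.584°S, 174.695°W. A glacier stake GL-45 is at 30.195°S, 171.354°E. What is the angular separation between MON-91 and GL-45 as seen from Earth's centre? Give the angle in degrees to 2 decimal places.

33.62°

Δφ = 32.3890°,  Δλ = -13.9510°
a = sin²(Δφ/2) + cos φ₁ cos φ₂ sin²(Δλ/2) = 0.083654
c = 2·arcsin(√a) = 0.586846 rad = 33.6238°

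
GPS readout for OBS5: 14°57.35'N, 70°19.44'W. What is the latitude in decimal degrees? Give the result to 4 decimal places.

14° + 57.35′/60 = 14 + 0.95583 = 14.9558°

14.9558°N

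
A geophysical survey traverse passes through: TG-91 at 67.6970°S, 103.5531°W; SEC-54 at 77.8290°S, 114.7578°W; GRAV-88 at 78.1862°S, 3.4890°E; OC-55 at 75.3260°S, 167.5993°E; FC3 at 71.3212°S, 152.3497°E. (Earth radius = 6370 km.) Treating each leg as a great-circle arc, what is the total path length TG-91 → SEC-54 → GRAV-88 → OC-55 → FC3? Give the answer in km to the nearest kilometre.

TG-91→SEC-54: c = 0.185305 rad, d = 1180.40 km
SEC-54→GRAV-88: c = 0.358601 rad, d = 2284.29 km
GRAV-88→OC-55: c = 0.457836 rad, d = 2916.42 km
OC-55→FC3: c = 0.102986 rad, d = 656.02 km
Total = 1180.40 + 2284.29 + 2916.42 + 656.02 = 7037.12 km

7037 km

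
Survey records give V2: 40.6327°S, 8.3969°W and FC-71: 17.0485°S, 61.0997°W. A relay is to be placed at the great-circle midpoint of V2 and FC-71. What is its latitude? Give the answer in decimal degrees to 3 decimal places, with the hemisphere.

Bx = cos φ₂ cos Δλ = 0.579322,  By = cos φ₂ sin Δλ = -0.760546
φₘ = atan2(sin φ₁ + sin φ₂, √((cos φ₁ + Bx)² + By²)) = -31.53082°
λₘ = λ₁ + atan2(By, cos φ₁ + Bx) = -38.00759°

31.531°S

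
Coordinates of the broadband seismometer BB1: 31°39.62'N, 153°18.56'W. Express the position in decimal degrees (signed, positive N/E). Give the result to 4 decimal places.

lat: 31.6603° N → +31.6603°
lon: 153.3093° W → -153.3093°

+31.6603°, -153.3093°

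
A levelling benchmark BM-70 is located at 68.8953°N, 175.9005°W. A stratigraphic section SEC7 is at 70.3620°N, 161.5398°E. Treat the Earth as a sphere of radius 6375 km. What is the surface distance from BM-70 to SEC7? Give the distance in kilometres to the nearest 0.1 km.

Δφ = 1.4667°,  Δλ = -22.5597°
a = sin²(Δφ/2) + cos φ₁ cos φ₂ sin²(Δλ/2) = 0.004794
c = 2·arcsin(√a) = 0.138584 rad = 7.9403°
d = R·c = 6375 × 0.138584 = 883.5 km

883.5 km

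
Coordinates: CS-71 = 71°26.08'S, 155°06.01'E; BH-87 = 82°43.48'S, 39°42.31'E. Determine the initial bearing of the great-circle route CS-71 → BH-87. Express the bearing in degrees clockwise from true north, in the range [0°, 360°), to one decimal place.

197.3°

CS-71: φ = -71.43467°, λ = +155.10017°
BH-87: φ = -82.72467°, λ = +39.70517°
Δλ = -115.3950°
y = sin Δλ · cos φ₂ = -0.114401
x = cos φ₁ sin φ₂ − sin φ₁ cos φ₂ cos Δλ = -0.367306
θ = atan2(y, x) = -162.7003° → 197.2997° (mod 360°)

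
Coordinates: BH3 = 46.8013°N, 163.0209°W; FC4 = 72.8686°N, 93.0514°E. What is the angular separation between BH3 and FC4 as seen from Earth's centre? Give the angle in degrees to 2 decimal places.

Δφ = 26.0673°,  Δλ = -103.9277°
a = sin²(Δφ/2) + cos φ₁ cos φ₂ sin²(Δλ/2) = 0.175947
c = 2·arcsin(√a) = 0.865701 rad = 49.6010°

49.60°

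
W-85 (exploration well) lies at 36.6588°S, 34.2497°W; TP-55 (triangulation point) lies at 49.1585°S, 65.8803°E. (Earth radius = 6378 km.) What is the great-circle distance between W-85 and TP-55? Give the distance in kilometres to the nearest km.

7674 km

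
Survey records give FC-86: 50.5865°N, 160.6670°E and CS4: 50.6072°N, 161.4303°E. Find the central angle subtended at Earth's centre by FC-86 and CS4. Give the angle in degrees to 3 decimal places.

Δφ = 0.0207°,  Δλ = 0.7633°
a = sin²(Δφ/2) + cos φ₁ cos φ₂ sin²(Δλ/2) = 0.000018
c = 2·arcsin(√a) = 0.008464 rad = 0.4850°

0.485°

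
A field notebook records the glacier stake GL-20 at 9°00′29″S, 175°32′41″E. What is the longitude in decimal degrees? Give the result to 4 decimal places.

175° + 32′/60 + 41″/3600 = 175 + 0.53333 + 0.01139 = 175.5447°

175.5447°E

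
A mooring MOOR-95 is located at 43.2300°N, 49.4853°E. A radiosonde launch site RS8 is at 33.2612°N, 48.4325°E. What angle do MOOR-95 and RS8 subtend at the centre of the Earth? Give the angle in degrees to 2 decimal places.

Δφ = -9.9688°,  Δλ = -1.0528°
a = sin²(Δφ/2) + cos φ₁ cos φ₂ sin²(Δλ/2) = 0.007600
c = 2·arcsin(√a) = 0.174581 rad = 10.0028°

10.00°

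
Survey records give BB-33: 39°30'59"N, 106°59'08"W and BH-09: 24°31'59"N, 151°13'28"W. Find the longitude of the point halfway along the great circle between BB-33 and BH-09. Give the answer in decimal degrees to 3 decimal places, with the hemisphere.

131.020°W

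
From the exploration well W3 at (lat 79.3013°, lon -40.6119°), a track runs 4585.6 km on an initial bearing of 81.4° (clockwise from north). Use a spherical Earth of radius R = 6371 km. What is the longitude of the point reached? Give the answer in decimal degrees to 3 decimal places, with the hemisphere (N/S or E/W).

45.637°E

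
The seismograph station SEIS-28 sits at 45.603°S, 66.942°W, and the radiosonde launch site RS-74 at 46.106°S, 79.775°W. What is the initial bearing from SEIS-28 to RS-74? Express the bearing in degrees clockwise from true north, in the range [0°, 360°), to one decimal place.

262.2°

Δλ = -12.8330°
y = sin Δλ · cos φ₂ = -0.153995
x = cos φ₁ sin φ₂ − sin φ₁ cos φ₂ cos Δλ = -0.021153
θ = atan2(y, x) = -97.8213° → 262.1787° (mod 360°)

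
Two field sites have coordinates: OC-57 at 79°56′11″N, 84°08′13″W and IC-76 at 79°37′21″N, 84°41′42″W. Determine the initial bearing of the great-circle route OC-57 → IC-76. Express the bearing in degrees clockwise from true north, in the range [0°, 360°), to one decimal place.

OC-57: φ = +79.93639°, λ = -84.13694°
IC-76: φ = +79.62250°, λ = -84.69500°
Δλ = -0.5581°
y = sin Δλ · cos φ₂ = -0.001754
x = cos φ₁ sin φ₂ − sin φ₁ cos φ₂ cos Δλ = -0.005470
θ = atan2(y, x) = -162.2167° → 197.7833° (mod 360°)

197.8°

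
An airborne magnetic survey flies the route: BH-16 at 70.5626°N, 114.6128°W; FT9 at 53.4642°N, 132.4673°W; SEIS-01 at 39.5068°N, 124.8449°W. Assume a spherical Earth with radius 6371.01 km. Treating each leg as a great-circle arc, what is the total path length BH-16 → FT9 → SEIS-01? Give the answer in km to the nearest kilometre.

BH-16→FT9: c = 0.329328 rad, d = 2098.15 km
FT9→SEIS-01: c = 0.259896 rad, d = 1655.80 km
Total = 2098.15 + 1655.80 = 3753.95 km

3754 km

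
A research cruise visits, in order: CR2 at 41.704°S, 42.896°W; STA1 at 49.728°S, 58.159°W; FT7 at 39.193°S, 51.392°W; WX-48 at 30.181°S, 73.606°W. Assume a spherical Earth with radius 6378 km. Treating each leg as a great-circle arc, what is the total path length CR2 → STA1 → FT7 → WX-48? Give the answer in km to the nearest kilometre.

CR2→STA1: c = 0.232094 rad, d = 1480.29 km
STA1→FT7: c = 0.202070 rad, d = 1288.80 km
FT7→WX-48: c = 0.354184 rad, d = 2258.98 km
Total = 1480.29 + 1288.80 + 2258.98 = 5028.08 km

5028 km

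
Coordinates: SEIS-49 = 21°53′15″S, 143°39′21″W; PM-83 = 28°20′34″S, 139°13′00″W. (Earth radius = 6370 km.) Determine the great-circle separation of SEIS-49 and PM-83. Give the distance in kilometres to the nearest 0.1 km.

845.2 km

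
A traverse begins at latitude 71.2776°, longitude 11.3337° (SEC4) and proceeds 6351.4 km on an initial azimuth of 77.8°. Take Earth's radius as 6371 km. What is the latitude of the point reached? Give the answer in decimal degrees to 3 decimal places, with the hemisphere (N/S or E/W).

34.829°N

δ = d/R = 6351.4/6371 = 0.996924 rad
φ₂ = arcsin(sin φ₁ cos δ + cos φ₁ sin δ cos θ)
   = arcsin(0.94708·0.54289 + 0.32098·0.83980·0.21132) = 34.82884°
λ₂ = λ₁ + atan2(sin θ sin δ cos φ₁, cos δ − sin φ₁ sin φ₂) = 100.90251°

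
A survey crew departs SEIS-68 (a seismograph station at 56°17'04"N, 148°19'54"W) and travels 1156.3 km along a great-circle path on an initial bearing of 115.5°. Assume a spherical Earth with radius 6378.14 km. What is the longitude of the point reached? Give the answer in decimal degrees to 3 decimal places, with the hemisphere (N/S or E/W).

133.407°W

SEIS-68: φ = +56.28444°, λ = -148.33167°
δ = d/R = 1156.3/6378.14 = 0.181291 rad
φ₂ = arcsin(sin φ₁ cos δ + cos φ₁ sin δ cos θ)
   = arcsin(0.83180·0.98361 + 0.55507·0.18030·-0.43051) = 50.81288°
λ₂ = λ₁ + atan2(sin θ sin δ cos φ₁, cos δ − sin φ₁ sin φ₂) = -133.40679°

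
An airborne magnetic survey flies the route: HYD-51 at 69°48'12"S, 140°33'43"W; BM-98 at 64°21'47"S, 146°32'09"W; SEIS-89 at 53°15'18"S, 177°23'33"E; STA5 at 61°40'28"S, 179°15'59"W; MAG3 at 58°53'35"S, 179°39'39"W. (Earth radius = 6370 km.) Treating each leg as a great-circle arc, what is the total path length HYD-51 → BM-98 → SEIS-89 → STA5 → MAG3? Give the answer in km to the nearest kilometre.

4293 km

HYD-51: φ = -69.80333°, λ = -140.56194°
BM-98: φ = -64.36306°, λ = -146.53583°
SEIS-89: φ = -53.25500°, λ = +177.39250°
STA5: φ = -61.67444°, λ = -179.26639°
MAG3: φ = -58.89306°, λ = -179.66083°
HYD-51→BM-98: c = 0.103154 rad, d = 657.09 km
BM-98→SEIS-89: c = 0.371896 rad, d = 2368.98 km
SEIS-89→STA5: c = 0.150206 rad, d = 956.81 km
STA5→MAG3: c = 0.048664 rad, d = 309.99 km
Total = 657.09 + 2368.98 + 956.81 + 309.99 = 4292.87 km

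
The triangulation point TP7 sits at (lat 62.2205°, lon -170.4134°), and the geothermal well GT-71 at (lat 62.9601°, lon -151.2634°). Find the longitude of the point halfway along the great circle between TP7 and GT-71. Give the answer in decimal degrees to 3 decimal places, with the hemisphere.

160.959°W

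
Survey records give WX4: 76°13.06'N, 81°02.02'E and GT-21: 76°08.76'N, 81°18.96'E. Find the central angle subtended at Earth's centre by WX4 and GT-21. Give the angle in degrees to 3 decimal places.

WX4: φ = +76.21767°, λ = +81.03367°
GT-21: φ = +76.14600°, λ = +81.31600°
Δφ = -0.0717°,  Δλ = 0.2823°
a = sin²(Δφ/2) + cos φ₁ cos φ₂ sin²(Δλ/2) = 0.000001
c = 2·arcsin(√a) = 0.001717 rad = 0.0984°

0.098°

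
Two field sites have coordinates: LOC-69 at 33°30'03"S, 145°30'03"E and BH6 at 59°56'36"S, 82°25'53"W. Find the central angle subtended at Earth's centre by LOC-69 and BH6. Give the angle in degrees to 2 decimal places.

LOC-69: φ = -33.50083°, λ = +145.50083°
BH6: φ = -59.94333°, λ = -82.43139°
Δφ = -26.4425°,  Δλ = 132.0678°
a = sin²(Δφ/2) + cos φ₁ cos φ₂ sin²(Δλ/2) = 0.401051
c = 2·arcsin(√a) = 1.371584 rad = 78.5860°

78.59°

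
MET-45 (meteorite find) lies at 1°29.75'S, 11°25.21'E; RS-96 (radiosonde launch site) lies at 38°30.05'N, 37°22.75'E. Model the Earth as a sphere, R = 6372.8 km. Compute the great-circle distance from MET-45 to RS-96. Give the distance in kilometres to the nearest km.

MET-45: φ = -1.49583°, λ = +11.42017°
RS-96: φ = +38.50083°, λ = +37.37917°
Δφ = 39.9967°,  Δλ = 25.9590°
a = sin²(Δφ/2) + cos φ₁ cos φ₂ sin²(Δλ/2) = 0.156425
c = 2·arcsin(√a) = 0.813237 rad = 46.5950°
d = R·c = 6372.8 × 0.813237 = 5182.6 km

5183 km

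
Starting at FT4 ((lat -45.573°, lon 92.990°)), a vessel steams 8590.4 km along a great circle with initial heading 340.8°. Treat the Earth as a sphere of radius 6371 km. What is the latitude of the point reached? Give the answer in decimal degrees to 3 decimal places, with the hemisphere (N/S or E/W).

29.159°N

δ = d/R = 8590.4/6371 = 1.348360 rad
φ₂ = arcsin(sin φ₁ cos δ + cos φ₁ sin δ cos θ)
   = arcsin(-0.71414·0.22061 + 0.70000·0.97536·0.94438) = 29.15880°
λ₂ = λ₁ + atan2(sin θ sin δ cos φ₁, cos δ − sin φ₁ sin φ₂) = 71.44001°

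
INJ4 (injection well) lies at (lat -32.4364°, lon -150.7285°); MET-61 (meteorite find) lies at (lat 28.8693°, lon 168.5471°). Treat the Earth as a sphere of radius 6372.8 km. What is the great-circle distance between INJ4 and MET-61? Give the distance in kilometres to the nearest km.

8061 km

Δφ = 61.3057°,  Δλ = -40.7244°
a = sin²(Δφ/2) + cos φ₁ cos φ₂ sin²(Δλ/2) = 0.349416
c = 2·arcsin(√a) = 1.264879 rad = 72.4722°
d = R·c = 6372.8 × 1.264879 = 8060.8 km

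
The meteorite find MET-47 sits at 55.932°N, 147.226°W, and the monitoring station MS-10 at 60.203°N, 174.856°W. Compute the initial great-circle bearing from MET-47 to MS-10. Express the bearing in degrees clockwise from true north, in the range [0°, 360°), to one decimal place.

Δλ = -27.6300°
y = sin Δλ · cos φ₂ = -0.230456
x = cos φ₁ sin φ₂ − sin φ₁ cos φ₂ cos Δλ = 0.121417
θ = atan2(y, x) = -62.2171° → 297.7829° (mod 360°)

297.8°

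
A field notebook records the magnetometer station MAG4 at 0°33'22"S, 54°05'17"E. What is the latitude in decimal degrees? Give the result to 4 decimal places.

0.5561°S

0° + 33′/60 + 22″/3600 = 0 + 0.55000 + 0.00611 = 0.5561°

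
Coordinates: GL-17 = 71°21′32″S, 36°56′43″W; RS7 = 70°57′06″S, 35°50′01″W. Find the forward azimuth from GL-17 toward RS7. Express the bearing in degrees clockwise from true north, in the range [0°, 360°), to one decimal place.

41.9°

GL-17: φ = -71.35889°, λ = -36.94528°
RS7: φ = -70.95167°, λ = -35.83361°
Δλ = 1.1117°
y = sin Δλ · cos φ₂ = 0.006332
x = cos φ₁ sin φ₂ − sin φ₁ cos φ₂ cos Δλ = 0.007049
θ = atan2(y, x) = 41.9316° → 41.9316° (mod 360°)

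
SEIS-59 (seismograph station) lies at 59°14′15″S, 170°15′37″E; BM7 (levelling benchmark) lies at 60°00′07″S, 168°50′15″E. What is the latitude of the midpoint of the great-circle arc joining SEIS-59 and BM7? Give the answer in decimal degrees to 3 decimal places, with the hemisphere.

SEIS-59: φ = -59.23750°, λ = +170.26028°
BM7: φ = -60.00194°, λ = +168.83750°
Bx = cos φ₂ cos Δλ = 0.499816,  By = cos φ₂ sin Δλ = -0.012414
φₘ = atan2(sin φ₁ + sin φ₂, √((cos φ₁ + Bx)² + By²)) = -59.62165°
λₘ = λ₁ + atan2(By, cos φ₁ + Bx) = 169.55698°

59.622°S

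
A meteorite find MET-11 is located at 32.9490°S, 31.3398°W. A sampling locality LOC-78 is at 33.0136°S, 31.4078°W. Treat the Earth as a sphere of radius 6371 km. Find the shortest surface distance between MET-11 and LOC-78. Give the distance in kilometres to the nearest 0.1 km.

Δφ = -0.0646°,  Δλ = -0.0680°
a = sin²(Δφ/2) + cos φ₁ cos φ₂ sin²(Δλ/2) = 0.000001
c = 2·arcsin(√a) = 0.001504 rad = 0.0862°
d = R·c = 6371 × 0.001504 = 9.6 km

9.6 km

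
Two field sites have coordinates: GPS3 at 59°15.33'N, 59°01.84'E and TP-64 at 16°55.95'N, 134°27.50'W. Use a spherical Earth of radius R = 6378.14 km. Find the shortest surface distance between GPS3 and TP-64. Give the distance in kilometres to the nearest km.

GPS3: φ = +59.25550°, λ = +59.03067°
TP-64: φ = +16.93250°, λ = -134.45833°
Δφ = -42.3230°,  Δλ = 166.5110°
a = sin²(Δφ/2) + cos φ₁ cos φ₂ sin²(Δλ/2) = 0.612623
c = 2·arcsin(√a) = 1.797992 rad = 103.0174°
d = R·c = 6378.14 × 1.797992 = 11467.8 km

11468 km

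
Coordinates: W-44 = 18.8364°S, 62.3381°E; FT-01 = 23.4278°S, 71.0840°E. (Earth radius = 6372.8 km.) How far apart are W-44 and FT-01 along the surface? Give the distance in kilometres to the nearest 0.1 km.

Δφ = -4.5914°,  Δλ = 8.7459°
a = sin²(Δφ/2) + cos φ₁ cos φ₂ sin²(Δλ/2) = 0.006653
c = 2·arcsin(√a) = 0.163318 rad = 9.3574°
d = R·c = 6372.8 × 0.163318 = 1040.8 km

1040.8 km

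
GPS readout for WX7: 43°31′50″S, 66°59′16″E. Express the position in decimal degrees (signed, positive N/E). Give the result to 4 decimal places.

lat: 43.5306° S → -43.5306°
lon: 66.9878° E → +66.9878°

-43.5306°, +66.9878°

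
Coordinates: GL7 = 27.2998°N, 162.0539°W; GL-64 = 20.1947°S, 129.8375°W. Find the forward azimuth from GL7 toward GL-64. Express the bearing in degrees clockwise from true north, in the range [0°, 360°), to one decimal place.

Δλ = 32.2164°
y = sin Δλ · cos φ₂ = 0.500345
x = cos φ₁ sin φ₂ − sin φ₁ cos φ₂ cos Δλ = -0.670940
θ = atan2(y, x) = 143.2868° → 143.2868° (mod 360°)

143.3°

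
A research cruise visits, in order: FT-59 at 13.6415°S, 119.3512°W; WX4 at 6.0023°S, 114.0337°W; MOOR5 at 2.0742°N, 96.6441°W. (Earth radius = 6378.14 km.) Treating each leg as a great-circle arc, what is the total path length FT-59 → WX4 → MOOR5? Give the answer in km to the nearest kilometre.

FT-59→WX4: c = 0.161634 rad, d = 1030.93 km
WX4→MOOR5: c = 0.334251 rad, d = 2131.90 km
Total = 1030.93 + 2131.90 = 3162.83 km

3163 km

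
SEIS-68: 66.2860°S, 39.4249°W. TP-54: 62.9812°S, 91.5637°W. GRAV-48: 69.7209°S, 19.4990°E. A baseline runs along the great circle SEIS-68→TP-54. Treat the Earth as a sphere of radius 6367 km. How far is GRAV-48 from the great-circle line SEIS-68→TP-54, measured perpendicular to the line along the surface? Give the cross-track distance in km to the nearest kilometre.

1854 km

δ₁₃ = central angle SEIS-68→GRAV-48 = 0.374301 rad  (haversine)
θ₁₃ = bearing SEIS-68→GRAV-48 = 125.717°,  θ₁₂ = bearing SEIS-68→TP-54 = 253.976°
dₓₜ = R·arcsin(sin δ₁₃ · sin(θ₁₃ − θ₁₂)) = 6367·arcsin(0.36562·sin(-128.259°)) = -1854.016 km
|dₓₜ| = 1854.016 km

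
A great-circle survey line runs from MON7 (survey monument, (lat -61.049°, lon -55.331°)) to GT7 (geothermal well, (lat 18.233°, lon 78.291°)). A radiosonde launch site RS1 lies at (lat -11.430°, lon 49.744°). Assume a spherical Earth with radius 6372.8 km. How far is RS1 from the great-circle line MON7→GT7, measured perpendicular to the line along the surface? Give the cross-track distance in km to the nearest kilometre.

1434 km

δ₁₃ = central angle MON7→RS1 = 1.520769 rad  (haversine)
θ₁₃ = bearing MON7→RS1 = 108.626°,  θ₁₂ = bearing MON7→GT7 = 121.535°
dₓₜ = R·arcsin(sin δ₁₃ · sin(θ₁₃ − θ₁₂)) = 6372.8·arcsin(0.99875·sin(-12.909°)) = -1433.986 km
|dₓₜ| = 1433.986 km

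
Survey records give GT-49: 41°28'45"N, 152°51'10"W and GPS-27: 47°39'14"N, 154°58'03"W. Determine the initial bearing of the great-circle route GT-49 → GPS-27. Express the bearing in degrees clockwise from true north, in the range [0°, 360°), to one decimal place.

GT-49: φ = +41.47917°, λ = -152.85278°
GPS-27: φ = +47.65389°, λ = -154.96750°
Δλ = -2.1147°
y = sin Δλ · cos φ₂ = -0.024856
x = cos φ₁ sin φ₂ − sin φ₁ cos φ₂ cos Δλ = 0.107865
θ = atan2(y, x) = -12.9768° → 347.0232° (mod 360°)

347.0°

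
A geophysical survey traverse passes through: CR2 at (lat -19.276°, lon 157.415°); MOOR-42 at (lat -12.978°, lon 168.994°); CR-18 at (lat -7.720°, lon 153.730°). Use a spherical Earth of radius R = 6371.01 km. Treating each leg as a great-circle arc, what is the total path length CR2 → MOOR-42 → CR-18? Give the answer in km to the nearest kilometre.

3189 km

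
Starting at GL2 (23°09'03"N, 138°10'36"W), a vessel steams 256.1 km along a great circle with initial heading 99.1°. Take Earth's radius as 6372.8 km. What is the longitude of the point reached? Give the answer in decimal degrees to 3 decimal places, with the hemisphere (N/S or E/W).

GL2: φ = +23.15083°, λ = -138.17667°
δ = d/R = 256.1/6372.8 = 0.040186 rad
φ₂ = arcsin(sin φ₁ cos δ + cos φ₁ sin δ cos θ)
   = arcsin(0.39315·0.99919 + 0.91947·0.04018·-0.15816) = 22.76754°
λ₂ = λ₁ + atan2(sin θ sin δ cos φ₁, cos δ − sin φ₁ sin φ₂) = -135.71092°

135.711°W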